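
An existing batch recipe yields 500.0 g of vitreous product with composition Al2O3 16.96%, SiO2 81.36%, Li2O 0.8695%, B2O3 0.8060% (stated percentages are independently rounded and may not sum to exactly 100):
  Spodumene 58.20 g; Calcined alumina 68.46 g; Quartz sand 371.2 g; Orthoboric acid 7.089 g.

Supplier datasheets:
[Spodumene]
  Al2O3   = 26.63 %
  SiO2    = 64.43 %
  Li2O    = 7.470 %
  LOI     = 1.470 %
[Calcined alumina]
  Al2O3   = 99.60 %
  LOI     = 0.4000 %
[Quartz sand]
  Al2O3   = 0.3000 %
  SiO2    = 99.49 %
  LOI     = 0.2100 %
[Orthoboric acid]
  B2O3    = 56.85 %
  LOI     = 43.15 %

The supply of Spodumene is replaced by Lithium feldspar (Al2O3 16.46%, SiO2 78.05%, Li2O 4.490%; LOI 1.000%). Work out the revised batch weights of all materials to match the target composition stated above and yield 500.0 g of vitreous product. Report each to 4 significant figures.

The working math runs at exact precision end to end. The intermediate values are printed (rounded to 4 significant figures) in the working — exactly one rounding is applied to each reported number; the derived quantities (net glass mass, four oxide percentages, totals, LOI, yield) are carried in exact precision starting from the weights on 500.0 g of glass exactly as shown in problem or answer.
Oxide mass targets, per 500.0 g vitreous product:
  Al2O3: 16.96% × 500.0 = 84.80 g
  SiO2: 81.36% × 500.0 = 406.8 g
  Li2O: 0.8695% × 500.0 = 4.348 g
  B2O3: 0.8060% × 500.0 = 4.030 g
Verifying the oxide balance given the weights on record, at the basis given (every target is met by its sum modulo rounding of the values):
  Al2O3: 96.83·0.1646 + 68.14·0.9960 + 332.9·0.003000 = 84.80 g (target 84.80 g)
  SiO2: 96.83·0.7805 + 332.9·0.9949 = 406.8 g (target 406.8 g)
  Li2O: 96.83·0.04490 = 4.348 g (target 4.348 g)
  B2O3: 7.089·0.5685 = 4.030 g (target 4.030 g)
Consistency of the glass mass: total charge less LOI = 500.0 g (oxide target masses add up to 500.0 g; against the stated basis, 500.0 g — differing by rounding only).
Batch grand total — Σ batch = 505.0 g; loss to ignition Σ batch·LOI = 4.999 g; glass ÷ batch gives a yield of 99.01%.

Revised batch per 500.0 g vitreous product:
  Lithium feldspar: 96.83 g
  Calcined alumina: 68.14 g
  Quartz sand: 332.9 g
  Orthoboric acid: 7.089 g
Total batch = 505.0 g; LOI loss = 4.999 g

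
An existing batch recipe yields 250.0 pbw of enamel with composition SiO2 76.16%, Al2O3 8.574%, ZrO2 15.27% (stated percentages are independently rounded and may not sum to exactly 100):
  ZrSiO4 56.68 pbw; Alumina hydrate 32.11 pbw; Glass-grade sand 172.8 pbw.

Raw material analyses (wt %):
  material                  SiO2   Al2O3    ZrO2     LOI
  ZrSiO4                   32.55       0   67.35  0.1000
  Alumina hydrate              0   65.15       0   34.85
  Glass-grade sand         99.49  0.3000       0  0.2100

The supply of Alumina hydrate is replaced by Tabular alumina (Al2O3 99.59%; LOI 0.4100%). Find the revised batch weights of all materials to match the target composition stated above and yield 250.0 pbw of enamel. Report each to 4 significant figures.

Revised batch per 250.0 pbw enamel:
  ZrSiO4: 56.68 pbw
  Tabular alumina: 21.00 pbw
  Glass-grade sand: 172.8 pbw
Total batch = 250.5 pbw; LOI loss = 0.5057 pbw

The whole derivation carries exact precision from start to finish. Intermediates are displayed with 4-significant-digit rounding across the worked steps; exactly one rounding is applied to each reported result; all derived quantities are re-derived at full precision (the three compositions, glass mass, yield, ignition loss, the totals) from the batch weights on 250.0 pbw of glass precisely as stated by either problem or answer.
The oxide mass targets at 250.0 pbw enamel:
  SiO2: 76.16% × 250.0 = 190.4 pbw
  Al2O3: 8.574% × 250.0 = 21.44 pbw
  ZrO2: 15.27% × 250.0 = 38.17 pbw
Balance tally, oxide-wise, given the weights on record, against the basis in use (summed amounts equal target values up to rounding of the answer):
  SiO2: 56.68·0.3255 + 172.8·0.9949 = 190.4 pbw (target 190.4 pbw)
  Al2O3: 21.00·0.9959 + 172.8·0.003000 = 21.43 pbw (target 21.44 pbw)
  ZrO2: 56.68·0.6735 = 38.17 pbw (target 38.17 pbw)
Glass mass check: total batch − LOI = 250.0 pbw (oxide target masses add up to 250.0 pbw; stated basis 250.0 pbw — rounding explains the deltas).
Batch grand total — Σ batch = 250.5 pbw; the LOI term Σ batch·LOI equals 0.5057 pbw; yield: glass divided by total = 99.80%.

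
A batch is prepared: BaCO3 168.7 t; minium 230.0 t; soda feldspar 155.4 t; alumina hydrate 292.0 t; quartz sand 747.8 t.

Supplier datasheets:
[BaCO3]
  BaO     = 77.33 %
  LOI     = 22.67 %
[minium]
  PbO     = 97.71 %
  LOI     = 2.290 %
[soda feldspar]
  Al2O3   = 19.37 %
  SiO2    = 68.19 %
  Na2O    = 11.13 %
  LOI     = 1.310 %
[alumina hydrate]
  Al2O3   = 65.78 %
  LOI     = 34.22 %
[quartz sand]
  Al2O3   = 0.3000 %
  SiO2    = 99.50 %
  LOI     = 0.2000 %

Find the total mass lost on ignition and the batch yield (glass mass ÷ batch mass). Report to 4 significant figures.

LOI loss = 147.0 t; glass = 1447 t; yield = 90.78%

The whole derivation runs at full precision at every stage; intermediates are displayed with 4-significant-figure rounding on the page — every reported figure takes just one rounding — all derived quantities (the totals, five oxide percentages, the yield, ignition loss, net glass mass) are re-derived from the batch weights for 1447 t of glass at full precision, exactly as printed in question or answer.
Material-by-material LOI:
  BaCO3: 168.7 × 0.2267 = 38.24 t
  minium: 230.0 × 0.02290 = 5.267 t
  soda feldspar: 155.4 × 0.01310 = 2.036 t
  alumina hydrate: 292.0 × 0.3422 = 99.92 t
  quartz sand: 747.8 × 0.002000 = 1.496 t
Total LOI = 147.0 t
Glass = batch − LOI = 1594 − 147.0 = 1447 t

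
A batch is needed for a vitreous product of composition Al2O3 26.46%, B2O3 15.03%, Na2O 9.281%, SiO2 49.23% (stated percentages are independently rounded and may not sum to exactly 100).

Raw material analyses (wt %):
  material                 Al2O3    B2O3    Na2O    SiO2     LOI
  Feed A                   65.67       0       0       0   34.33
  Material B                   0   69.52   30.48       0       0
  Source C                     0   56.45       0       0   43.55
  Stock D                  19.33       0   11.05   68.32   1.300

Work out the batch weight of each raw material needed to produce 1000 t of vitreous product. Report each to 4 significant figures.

All internal work runs at exact precision in all steps. Intermediates are printed, with 4-significant-digit rounding, at each printed step — every reported number is rounded just once. The derived quantities (four oxide percentages, the totals, net glass mass, the yield, ignition loss) are computed at full float precision starting from the weights on 1000 t of glass as set out in the problem or the answer.
Target oxide masses per 1000 t vitreous product:
  Al2O3: 26.46% × 1000 = 264.6 t
  B2O3: 15.03% × 1000 = 150.3 t
  Na2O: 9.281% × 1000 = 92.81 t
  SiO2: 49.23% × 1000 = 492.3 t
Mass-balance tally per oxide on the weights just shown, on the stated basis (summed amounts equal target values up to rounding of the answer):
  Al2O3: 190.8·0.6567 + 720.6·0.1933 = 264.6 t (target 264.6 t)
  B2O3: 43.26·0.6952 + 213.0·0.5645 = 150.3 t (target 150.3 t)
  Na2O: 43.26·0.3048 + 720.6·0.1105 = 92.81 t (target 92.81 t)
  SiO2: 720.6·0.6832 = 492.3 t (target 492.3 t)
Glass mass check: total charge less LOI = 1000 t (the targets, summed, come to 1000 t; basis as stated: 1000 t — differing by rounding only).
Adding the batch up: Σ batch = 1168 t; Σ batch·LOI gives LOI loss = 167.6 t; glass ÷ batch gives a yield of 85.64%.

Batch per 1000 t vitreous product:
  Feed A: 190.8 t
  Material B: 43.26 t
  Source C: 213.0 t
  Stock D: 720.6 t
Total batch = 1168 t; LOI loss = 167.6 t; yield = 85.64%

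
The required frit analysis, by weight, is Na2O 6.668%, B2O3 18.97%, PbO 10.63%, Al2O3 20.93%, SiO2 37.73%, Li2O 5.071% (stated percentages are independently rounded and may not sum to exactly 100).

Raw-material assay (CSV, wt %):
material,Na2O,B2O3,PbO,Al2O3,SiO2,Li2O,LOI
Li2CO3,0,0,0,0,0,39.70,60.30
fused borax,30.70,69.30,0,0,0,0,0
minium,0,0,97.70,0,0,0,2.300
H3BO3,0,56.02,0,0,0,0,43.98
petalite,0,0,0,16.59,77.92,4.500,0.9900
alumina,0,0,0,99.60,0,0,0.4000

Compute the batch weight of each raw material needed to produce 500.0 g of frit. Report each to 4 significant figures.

Working values are printed (rounded to four significant digits) as written — each numeric step runs at full precision from first step to last. Exactly one rounding lands on each reported figure — the derived quantities, including totals, yield, glass mass, six oxide percentages, ignition loss, are re-derived starting from the weights on 500.0 g of glass at full float precision exactly as printed in problem or answer.
Oxide-by-oxide targets in 500.0 g frit:
  Na2O: 6.668% × 500.0 = 33.34 g
  B2O3: 18.97% × 500.0 = 94.85 g
  PbO: 10.63% × 500.0 = 53.15 g
  Al2O3: 20.93% × 500.0 = 104.6 g
  SiO2: 37.73% × 500.0 = 188.6 g
  Li2O: 5.071% × 500.0 = 25.36 g
Checking each oxide sum from the weights as reported, against the basis in use (each sum matches its target mass up to rounding of the answer):
  Na2O: 108.6·0.3070 = 33.34 g (target 33.34 g)
  B2O3: 108.6·0.6930 + 34.97·0.5602 = 94.85 g (target 94.85 g)
  PbO: 54.40·0.9770 = 53.15 g (target 53.15 g)
  Al2O3: 242.1·0.1659 + 64.74·0.9960 = 104.6 g (target 104.6 g)
  SiO2: 242.1·0.7792 = 188.6 g (target 188.6 g)
  Li2O: 36.42·0.3970 + 242.1·0.04500 = 25.35 g (target 25.36 g)
Auditing the glass mass value: Σ batch − LOI loss = 500.0 g (the Σ of target masses is 500.0 g; stated basis 500.0 g — differing by rounding only).
Batch total: Σ batch = 541.2 g; ignition loss, Σ(batch × LOI) = 41.25 g; yield, glass over the total, = 92.38%.

Batch per 500.0 g frit:
  Li2CO3: 36.42 g
  fused borax: 108.6 g
  minium: 54.40 g
  H3BO3: 34.97 g
  petalite: 242.1 g
  alumina: 64.74 g
Total batch = 541.2 g; LOI loss = 41.25 g; yield = 92.38%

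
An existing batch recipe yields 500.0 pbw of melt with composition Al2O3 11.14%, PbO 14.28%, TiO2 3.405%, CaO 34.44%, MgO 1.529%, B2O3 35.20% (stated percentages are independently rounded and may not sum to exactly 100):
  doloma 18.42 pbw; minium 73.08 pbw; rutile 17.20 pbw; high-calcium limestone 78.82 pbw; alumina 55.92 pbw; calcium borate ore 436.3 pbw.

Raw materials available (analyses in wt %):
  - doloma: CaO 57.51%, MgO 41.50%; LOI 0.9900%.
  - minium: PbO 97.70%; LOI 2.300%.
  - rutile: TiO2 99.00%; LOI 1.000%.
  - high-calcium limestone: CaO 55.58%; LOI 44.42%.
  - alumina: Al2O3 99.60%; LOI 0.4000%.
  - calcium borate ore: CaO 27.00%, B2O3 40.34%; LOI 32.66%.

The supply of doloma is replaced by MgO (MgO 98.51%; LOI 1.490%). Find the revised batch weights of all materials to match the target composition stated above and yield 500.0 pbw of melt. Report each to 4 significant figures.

Revised batch per 500.0 pbw melt:
  MgO: 7.761 pbw
  minium: 73.08 pbw
  rutile: 17.20 pbw
  high-calcium limestone: 97.88 pbw
  alumina: 55.92 pbw
  calcium borate ore: 436.3 pbw
Total batch = 688.1 pbw; LOI loss = 188.2 pbw

All arithmetic holds full precision at all times; mid-chain values are printed with 4-significant-figure rounding alongside each step. Every reported value takes a single rounding; all derived quantities (yield, glass mass, the totals, six oxide percentages, ignition loss) are computed using the weight values on 500.0 pbw of glass in full precision, as quoted within either problem or answer.
The oxide mass targets at 500.0 pbw melt:
  Al2O3: 11.14% × 500.0 = 55.70 pbw
  PbO: 14.28% × 500.0 = 71.40 pbw
  TiO2: 3.405% × 500.0 = 17.02 pbw
  CaO: 34.44% × 500.0 = 172.2 pbw
  MgO: 1.529% × 500.0 = 7.645 pbw
  B2O3: 35.20% × 500.0 = 176.0 pbw
Mass-balance tally per oxide per the reported batch figures, under the basis named above (delivered sums recover each target modulo rounding of the values):
  Al2O3: 55.92·0.9960 = 55.70 pbw (target 55.70 pbw)
  PbO: 73.08·0.9770 = 71.40 pbw (target 71.40 pbw)
  TiO2: 17.20·0.9900 = 17.03 pbw (target 17.02 pbw)
  CaO: 97.88·0.5558 + 436.3·0.2700 = 172.2 pbw (target 172.2 pbw)
  MgO: 7.761·0.9851 = 7.645 pbw (target 7.645 pbw)
  B2O3: 436.3·0.4034 = 176.0 pbw (target 176.0 pbw)
Mass balance on the glass: net batch after ignition = 500.0 pbw (per-oxide target masses sum to 500.0 pbw; versus the stated basis of 500.0 pbw — deltas are rounding alone).
Batch total: Σ batch = 688.1 pbw; ignition loss, Σ(batch × LOI) = 188.2 pbw; as yield: glass ÷ batch → 72.66%.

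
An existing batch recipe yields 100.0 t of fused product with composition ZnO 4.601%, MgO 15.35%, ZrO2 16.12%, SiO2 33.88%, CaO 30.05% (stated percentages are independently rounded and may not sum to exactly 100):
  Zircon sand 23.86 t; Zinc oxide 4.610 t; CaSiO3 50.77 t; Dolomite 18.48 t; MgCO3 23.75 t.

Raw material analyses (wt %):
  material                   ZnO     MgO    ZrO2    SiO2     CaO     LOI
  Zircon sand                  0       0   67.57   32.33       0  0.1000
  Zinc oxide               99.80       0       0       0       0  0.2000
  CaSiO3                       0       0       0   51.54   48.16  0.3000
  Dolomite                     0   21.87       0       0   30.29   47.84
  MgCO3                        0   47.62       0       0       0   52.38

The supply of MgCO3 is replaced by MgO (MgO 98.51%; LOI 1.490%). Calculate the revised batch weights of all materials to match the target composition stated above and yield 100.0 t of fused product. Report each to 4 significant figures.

In-progress results appear with 4-significant-digit rounding across the worked steps; full precision is held from start to finish; a single rounding yields every reported number; all derived quantities are carried in exact precision (the five compositions, glass mass, ignition loss, yield, the totals) using the weight values on 100.0 t of glass, as written in problem or answer.
Oxide mass targets, per 100.0 t fused product:
  ZnO: 4.601% × 100.0 = 4.601 t
  MgO: 15.35% × 100.0 = 15.35 t
  ZrO2: 16.12% × 100.0 = 16.12 t
  SiO2: 33.88% × 100.0 = 33.88 t
  CaO: 30.05% × 100.0 = 30.05 t
Oxide-by-oxide audit applying the batch weights above, versus the basis set out (each sum matches its target mass given rounding of the digits):
  ZnO: 4.610·0.9980 = 4.601 t (target 4.601 t)
  MgO: 18.48·0.2187 + 11.48·0.9851 = 15.35 t (target 15.35 t)
  ZrO2: 23.86·0.6757 = 16.12 t (target 16.12 t)
  SiO2: 23.86·0.3233 + 50.77·0.5154 = 33.88 t (target 33.88 t)
  CaO: 50.77·0.4816 + 18.48·0.3029 = 30.05 t (target 30.05 t)
Mass balance on the glass: batch total minus LOI = 100.0 t (oxide target masses add up to 100.0 t; with the basis standing at 100.0 t — deltas are rounding alone).
Adding the batch up: Σ batch = 109.2 t; LOI loss = Σ batch·LOI = 9.197 t; yield, glass over the total, = 91.58%.

Revised batch per 100.0 t fused product:
  Zircon sand: 23.86 t
  Zinc oxide: 4.610 t
  CaSiO3: 50.77 t
  Dolomite: 18.48 t
  MgO: 11.48 t
Total batch = 109.2 t; LOI loss = 9.197 t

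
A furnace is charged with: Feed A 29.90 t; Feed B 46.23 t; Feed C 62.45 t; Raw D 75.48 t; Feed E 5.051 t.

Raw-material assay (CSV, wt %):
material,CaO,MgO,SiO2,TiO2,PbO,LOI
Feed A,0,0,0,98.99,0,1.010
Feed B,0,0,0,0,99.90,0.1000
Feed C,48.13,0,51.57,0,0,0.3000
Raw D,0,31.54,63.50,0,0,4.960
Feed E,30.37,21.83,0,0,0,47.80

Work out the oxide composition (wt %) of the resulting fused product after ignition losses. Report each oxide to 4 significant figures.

Glass mass = 212.4 t (batch 219.1 − LOI 6.694).
Composition: CaO 14.87%, MgO 11.73%, SiO2 37.73%, TiO2 13.93%, PbO 21.74%

Each numeric step maintains full float precision at all times. In-progress results are shown rounded off to 4 significant figures as written — every reported result is rounded a single time. Derived quantities are re-derived at exact precision (glass mass, five oxide percentages, the yield, ignition loss, totals) from the batch weights for 212.4 t of glass as set out in the problem or the answer.
Oxide-by-oxide delivered mass:
  CaO: 62.45·0.4813 + 5.051·0.3037 = 31.59 t
  MgO: 75.48·0.3154 + 5.051·0.2183 = 24.91 t
  SiO2: 62.45·0.5157 + 75.48·0.6350 = 80.14 t
  TiO2: 29.90·0.9899 = 29.60 t
  PbO: 46.23·0.9990 = 46.18 t
LOI: 29.90·0.01010 + 46.23·0.001000 + 62.45·0.003000 + 75.48·0.04960 + 5.051·0.4780 = 6.694 t
Net of LOI, the glass mass = 219.1 − 6.694 = 212.4 t (= Σ oxide masses)
percent share: oxide ÷ glass, ×100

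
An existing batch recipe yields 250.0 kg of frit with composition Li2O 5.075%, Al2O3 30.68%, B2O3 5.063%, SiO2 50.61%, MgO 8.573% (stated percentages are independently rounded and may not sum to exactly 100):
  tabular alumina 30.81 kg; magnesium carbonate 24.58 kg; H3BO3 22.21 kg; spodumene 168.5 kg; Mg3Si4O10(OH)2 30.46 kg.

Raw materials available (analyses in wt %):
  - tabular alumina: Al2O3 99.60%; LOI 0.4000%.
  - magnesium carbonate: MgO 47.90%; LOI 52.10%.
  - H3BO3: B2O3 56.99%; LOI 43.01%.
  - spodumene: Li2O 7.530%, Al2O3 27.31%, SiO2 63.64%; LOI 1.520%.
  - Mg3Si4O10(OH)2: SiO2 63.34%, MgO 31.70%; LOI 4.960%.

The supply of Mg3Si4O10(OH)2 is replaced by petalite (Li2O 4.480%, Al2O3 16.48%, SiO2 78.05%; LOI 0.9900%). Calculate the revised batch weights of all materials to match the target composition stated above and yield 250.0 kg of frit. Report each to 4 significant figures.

Revised batch per 250.0 kg frit:
  tabular alumina: 30.70 kg
  magnesium carbonate: 44.74 kg
  H3BO3: 22.21 kg
  spodumene: 139.9 kg
  petalite: 48.02 kg
Total batch = 285.6 kg; LOI loss = 35.59 kg

Intermediates appear rounded to 4 significant figures; each numeric step maintains full float precision in every operation. Each reported figure takes exactly one rounding; the derived quantities, including five oxide percentages, the totals, the yield, LOI, net glass mass, are carried using the weight values per 250.0 kg of glass at full float precision, as written in the question or the answer.
Oxide-by-oxide targets in 250.0 kg frit:
  Li2O: 5.075% × 250.0 = 12.69 kg
  Al2O3: 30.68% × 250.0 = 76.70 kg
  B2O3: 5.063% × 250.0 = 12.66 kg
  SiO2: 50.61% × 250.0 = 126.5 kg
  MgO: 8.573% × 250.0 = 21.43 kg
Per-oxide balance check from the weights as reported, on the stated basis (each sum matches its target mass given rounding of the digits):
  Li2O: 139.9·0.07530 + 48.02·0.04480 = 12.69 kg (target 12.69 kg)
  Al2O3: 30.70·0.9960 + 139.9·0.2731 + 48.02·0.1648 = 76.70 kg (target 76.70 kg)
  B2O3: 22.21·0.5699 = 12.66 kg (target 12.66 kg)
  SiO2: 139.9·0.6364 + 48.02·0.7805 = 126.5 kg (target 126.5 kg)
  MgO: 44.74·0.4790 = 21.43 kg (target 21.43 kg)
Glass-mass sanity pass: Σ batch − LOI loss = 250.0 kg (summing oxide targets gives 250.0 kg; basis as stated: 250.0 kg — gaps are rounding artifacts).
Whole-batch sum: Σ batch = 285.6 kg; the LOI term Σ batch·LOI equals 35.59 kg; glass ÷ batch gives a yield of 87.54%.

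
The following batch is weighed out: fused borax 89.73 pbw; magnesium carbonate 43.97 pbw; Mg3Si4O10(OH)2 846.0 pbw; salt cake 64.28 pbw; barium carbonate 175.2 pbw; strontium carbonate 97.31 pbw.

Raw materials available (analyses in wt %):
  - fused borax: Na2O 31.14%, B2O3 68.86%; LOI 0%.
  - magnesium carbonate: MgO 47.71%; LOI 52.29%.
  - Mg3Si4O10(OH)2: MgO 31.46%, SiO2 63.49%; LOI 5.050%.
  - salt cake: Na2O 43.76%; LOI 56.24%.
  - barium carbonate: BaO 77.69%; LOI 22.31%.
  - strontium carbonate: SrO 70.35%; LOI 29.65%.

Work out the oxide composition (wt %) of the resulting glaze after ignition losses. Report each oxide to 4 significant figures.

Mid-chain values are displayed, rounded to 4 significant digits, between the steps. The working math carries full float precision in all steps — every reported figure is rounded a single time — all derived quantities, including net glass mass, yield, ignition loss, the totals, six oxide percentages, are computed from the weighed amounts on 1147 pbw of glass at exact precision as set out in question or answer.
Oxide masses out of the charge:
  Na2O: 89.73·0.3114 + 64.28·0.4376 = 56.07 pbw
  SrO: 97.31·0.7035 = 68.46 pbw
  BaO: 175.2·0.7769 = 136.1 pbw
  MgO: 43.97·0.4771 + 846.0·0.3146 = 287.1 pbw
  SiO2: 846.0·0.6349 = 537.1 pbw
  B2O3: 89.73·0.6886 = 61.79 pbw
LOI: 43.97·0.5229 + 846.0·0.05050 + 64.28·0.5624 + 175.2·0.2231 + 97.31·0.2965 = 169.8 pbw
Glass = total batch minus LOI = 1316 − 169.8 = 1147 pbw (equal to the oxide-mass sum)
oxide / glass × 100 gives the wt %

Glass mass = 1147 pbw (batch 1316 − LOI 169.8).
Composition: Na2O 4.890%, SrO 5.970%, BaO 11.87%, MgO 25.04%, SiO2 46.84%, B2O3 5.388%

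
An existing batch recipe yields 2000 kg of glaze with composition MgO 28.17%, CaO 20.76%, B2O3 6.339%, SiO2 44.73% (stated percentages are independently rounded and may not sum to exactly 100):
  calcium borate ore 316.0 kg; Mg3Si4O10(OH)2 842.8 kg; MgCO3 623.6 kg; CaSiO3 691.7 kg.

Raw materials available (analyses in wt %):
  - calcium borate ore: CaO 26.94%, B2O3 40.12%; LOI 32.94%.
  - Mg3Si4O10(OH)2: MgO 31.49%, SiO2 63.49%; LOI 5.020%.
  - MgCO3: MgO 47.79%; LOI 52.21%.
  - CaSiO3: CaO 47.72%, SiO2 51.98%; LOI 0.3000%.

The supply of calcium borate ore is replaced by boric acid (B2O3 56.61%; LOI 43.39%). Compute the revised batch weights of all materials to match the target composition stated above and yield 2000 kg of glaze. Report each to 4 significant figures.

Full float precision is maintained through every step; mid-chain values are displayed rounded to four significant digits across the worked steps. Exactly one rounding lands on each reported number; the derived quantities, including the yield, the totals, glass mass, four oxide percentages, ignition loss, are rebuilt from the weighed amounts for 2000 kg of glass at full float precision exactly as shown in the question or the answer.
The oxide mass targets at 2000 kg glaze:
  MgO: 28.17% × 2000 = 563.4 kg
  CaO: 20.76% × 2000 = 415.2 kg
  B2O3: 6.339% × 2000 = 126.8 kg
  SiO2: 44.73% × 2000 = 894.6 kg
Per-oxide balance check with the batch weights as given, relative to the basis at hand (summed amounts equal target values net of answer rounding effects):
  MgO: 696.7·0.3149 + 719.8·0.4779 = 563.4 kg (target 563.4 kg)
  CaO: 870.1·0.4772 = 415.2 kg (target 415.2 kg)
  B2O3: 224.0·0.5661 = 126.8 kg (target 126.8 kg)
  SiO2: 696.7·0.6349 + 870.1·0.5198 = 894.6 kg (target 894.6 kg)
Auditing the glass mass value: Σ batch − LOI loss = 2000 kg (summing oxide targets gives 2000 kg; against the stated basis, 2000 kg — a pure rounding effect).
Whole-batch sum: Σ batch = 2511 kg; the LOI term Σ batch·LOI equals 510.6 kg; the yield ratio, glass ÷ batch: 79.66%.

Revised batch per 2000 kg glaze:
  boric acid: 224.0 kg
  Mg3Si4O10(OH)2: 696.7 kg
  MgCO3: 719.8 kg
  CaSiO3: 870.1 kg
Total batch = 2511 kg; LOI loss = 510.6 kg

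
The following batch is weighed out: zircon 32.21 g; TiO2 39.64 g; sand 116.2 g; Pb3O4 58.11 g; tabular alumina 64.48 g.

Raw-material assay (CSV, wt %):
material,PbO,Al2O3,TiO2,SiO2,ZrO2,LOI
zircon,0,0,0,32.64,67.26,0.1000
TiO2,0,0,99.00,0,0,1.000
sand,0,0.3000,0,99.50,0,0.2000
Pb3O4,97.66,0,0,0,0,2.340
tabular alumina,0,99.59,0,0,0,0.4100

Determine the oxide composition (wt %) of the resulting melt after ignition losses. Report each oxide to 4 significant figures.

Glass mass = 308.4 g (batch 310.6 − LOI 2.285).
Composition: PbO 18.40%, Al2O3 20.94%, TiO2 12.73%, SiO2 40.90%, ZrO2 7.026%

Every computation carries full precision at every stage. Intermediates are shown (rounded to 4 significant digits) alongside each step. Every reported result undergoes a single rounding. Derived quantities, including the totals, five oxide percentages, ignition loss, net glass mass, the yield, are carried from the batch weights for 308.4 g of glass at full precision, as they appear in the question or the answer.
Oxide-by-oxide delivered mass:
  PbO: 58.11·0.9766 = 56.75 g
  Al2O3: 116.2·0.003000 + 64.48·0.9959 = 64.56 g
  TiO2: 39.64·0.9900 = 39.24 g
  SiO2: 32.21·0.3264 + 116.2·0.9950 = 126.1 g
  ZrO2: 32.21·0.6726 = 21.66 g
LOI: 32.21·0.001000 + 39.64·0.01000 + 116.2·0.002000 + 58.11·0.02340 + 64.48·0.004100 = 2.285 g
Glass mass = batch − LOI = 310.6 − 2.285 = 308.4 g (= Σ oxide masses)
each oxide over glass, ×100, is wt %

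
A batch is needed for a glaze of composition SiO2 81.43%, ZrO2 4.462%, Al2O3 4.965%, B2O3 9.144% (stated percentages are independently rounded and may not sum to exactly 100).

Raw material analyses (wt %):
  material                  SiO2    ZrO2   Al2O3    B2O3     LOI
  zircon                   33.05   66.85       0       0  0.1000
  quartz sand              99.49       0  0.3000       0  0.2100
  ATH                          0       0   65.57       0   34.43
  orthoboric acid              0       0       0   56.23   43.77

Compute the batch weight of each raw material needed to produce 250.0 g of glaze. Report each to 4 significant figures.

Full float precision is carried through the solve; values along the way are displayed rounded off to 4 significant digits at each printed step. Each reported number takes exactly one rounding — all derived quantities, including LOI, the totals, net glass mass, four oxide percentages, the yield, are carried from the weighed amounts per 250.0 g of glass in exact precision as set out in either problem or answer.
Oxide mass targets, per 250.0 g glaze:
  SiO2: 81.43% × 250.0 = 203.6 g
  ZrO2: 4.462% × 250.0 = 11.16 g
  Al2O3: 4.965% × 250.0 = 12.41 g
  B2O3: 9.144% × 250.0 = 22.86 g
Oxide-by-oxide audit using the reported weights, per the basis as stated (sum by sum, the targets are met modulo rounding of the values):
  SiO2: 16.69·0.3305 + 199.1·0.9949 = 203.6 g (target 203.6 g)
  ZrO2: 16.69·0.6685 = 11.16 g (target 11.16 g)
  Al2O3: 199.1·0.003000 + 18.02·0.6557 = 12.41 g (target 12.41 g)
  B2O3: 40.65·0.5623 = 22.86 g (target 22.86 g)
Auditing the glass mass value: batch total minus LOI = 250.0 g (the targets, summed, come to 250.0 g; the stated basis being 250.0 g — differing by rounding only).
Batch grand total — Σ batch = 274.5 g; the LOI term Σ batch·LOI equals 24.43 g; yield, glass over the total, = 91.10%.

Batch per 250.0 g glaze:
  zircon: 16.69 g
  quartz sand: 199.1 g
  ATH: 18.02 g
  orthoboric acid: 40.65 g
Total batch = 274.5 g; LOI loss = 24.43 g; yield = 91.10%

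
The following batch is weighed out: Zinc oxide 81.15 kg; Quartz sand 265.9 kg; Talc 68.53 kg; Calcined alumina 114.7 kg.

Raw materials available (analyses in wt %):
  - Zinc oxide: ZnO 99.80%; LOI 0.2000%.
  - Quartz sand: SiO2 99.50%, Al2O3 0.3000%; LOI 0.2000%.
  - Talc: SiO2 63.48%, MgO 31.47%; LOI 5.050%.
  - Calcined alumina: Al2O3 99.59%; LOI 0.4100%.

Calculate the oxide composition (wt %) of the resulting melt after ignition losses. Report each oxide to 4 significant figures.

Glass mass = 525.7 kg (batch 530.3 − LOI 4.625).
Composition: ZnO 15.41%, SiO2 58.61%, Al2O3 21.88%, MgO 4.103%

Every computation carries full precision through every step — mid-chain values are displayed (rounded to 4 significant figures) between the steps — each reported value undergoes a single rounding; the derived quantities (four oxide percentages, LOI, glass mass, totals, yield) are re-derived in exact precision from the weighed amounts on 525.7 kg of glass, as quoted within the question or the answer.
Mass of each oxide from the mix:
  ZnO: 81.15·0.9980 = 80.99 kg
  SiO2: 265.9·0.9950 + 68.53·0.6348 = 308.1 kg
  Al2O3: 265.9·0.003000 + 114.7·0.9959 = 115.0 kg
  MgO: 68.53·0.3147 = 21.57 kg
LOI: 81.15·0.002000 + 265.9·0.002000 + 68.53·0.05050 + 114.7·0.004100 = 4.625 kg
batch − LOI leaves glass = 530.3 − 4.625 = 525.7 kg (equal to the oxide-mass sum)
each oxide over glass, ×100, is wt %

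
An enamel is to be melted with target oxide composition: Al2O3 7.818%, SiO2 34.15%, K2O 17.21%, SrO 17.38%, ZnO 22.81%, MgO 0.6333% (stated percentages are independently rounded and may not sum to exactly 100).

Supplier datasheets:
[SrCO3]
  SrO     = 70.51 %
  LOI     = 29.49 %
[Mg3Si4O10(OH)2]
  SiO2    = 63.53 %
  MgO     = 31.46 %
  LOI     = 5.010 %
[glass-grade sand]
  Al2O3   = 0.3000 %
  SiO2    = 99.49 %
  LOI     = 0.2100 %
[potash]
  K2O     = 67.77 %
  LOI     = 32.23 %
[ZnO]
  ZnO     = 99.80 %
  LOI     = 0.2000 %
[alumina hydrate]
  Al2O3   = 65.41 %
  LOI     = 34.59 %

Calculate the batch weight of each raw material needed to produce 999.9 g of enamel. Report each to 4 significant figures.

Batch per 999.9 g enamel:
  SrCO3: 246.5 g
  Mg3Si4O10(OH)2: 20.13 g
  glass-grade sand: 330.4 g
  potash: 253.9 g
  ZnO: 228.5 g
  alumina hydrate: 118.0 g
Total batch = 1197 g; LOI loss = 197.5 g; yield = 83.51%

All arithmetic holds full precision end to end — in-progress results appear, rounded to 4 significant digits, within the worked lines; every reported figure carries a single rounding. Derived quantities, including the yield, glass mass, six oxide percentages, the totals, LOI, are re-derived from the batch weights at 999.9 g of glass at exact precision as they appear in either problem or answer.
Per-oxide target masses for 999.9 g enamel:
  Al2O3: 7.818% × 999.9 = 78.17 g
  SiO2: 34.15% × 999.9 = 341.5 g
  K2O: 17.21% × 999.9 = 172.1 g
  SrO: 17.38% × 999.9 = 173.8 g
  ZnO: 22.81% × 999.9 = 228.1 g
  MgO: 0.6333% × 999.9 = 6.332 g
Balance tally, oxide-wise, per the reported batch figures, against the basis in use (sum by sum, the targets are met up to rounding of the answer):
  Al2O3: 330.4·0.003000 + 118.0·0.6541 = 78.18 g (target 78.17 g)
  SiO2: 20.13·0.6353 + 330.4·0.9949 = 341.5 g (target 341.5 g)
  K2O: 253.9·0.6777 = 172.1 g (target 172.1 g)
  SrO: 246.5·0.7051 = 173.8 g (target 173.8 g)
  ZnO: 228.5·0.9980 = 228.0 g (target 228.1 g)
  MgO: 20.13·0.3146 = 6.333 g (target 6.332 g)
Glass-mass bookkeeping: Σ batch − LOI loss = 999.9 g (targets for the oxides total 999.9 g; stated basis 999.9 g — rounding explains the deltas).
Whole-batch sum: Σ batch = 1197 g; ignition loss, Σ(batch × LOI) = 197.5 g; the yield ratio, glass ÷ batch: 83.51%.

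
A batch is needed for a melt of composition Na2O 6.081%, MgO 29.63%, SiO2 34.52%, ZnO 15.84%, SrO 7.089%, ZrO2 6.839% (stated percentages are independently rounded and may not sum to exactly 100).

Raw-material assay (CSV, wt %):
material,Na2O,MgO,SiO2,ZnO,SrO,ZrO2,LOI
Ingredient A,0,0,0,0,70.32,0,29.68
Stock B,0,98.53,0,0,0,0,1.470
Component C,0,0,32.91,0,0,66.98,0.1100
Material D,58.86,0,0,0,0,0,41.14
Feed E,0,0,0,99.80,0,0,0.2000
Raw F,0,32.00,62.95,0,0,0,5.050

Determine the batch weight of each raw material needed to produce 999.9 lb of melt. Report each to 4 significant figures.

Intermediates are displayed with 4-significant-figure rounding when written out; the whole derivation carries exact precision at all times; each reported result is rounded just once — the derived quantities (ignition loss, net glass mass, the yield, totals, six oxide percentages) are rebuilt starting from the weights on 999.9 lb of glass in full float precision exactly as shown in either problem or answer.
Oxide mass targets, per 999.9 lb melt:
  Na2O: 6.081% × 999.9 = 60.80 lb
  MgO: 29.63% × 999.9 = 296.3 lb
  SiO2: 34.52% × 999.9 = 345.2 lb
  ZnO: 15.84% × 999.9 = 158.4 lb
  SrO: 7.089% × 999.9 = 70.88 lb
  ZrO2: 6.839% × 999.9 = 68.38 lb
Sums-versus-targets review working from each reported weight, against the basis in use (target by target, the sums agree given rounding of the digits):
  Na2O: 103.3·0.5886 = 60.80 lb (target 60.80 lb)
  MgO: 139.9·0.9853 + 494.9·0.3200 = 296.2 lb (target 296.3 lb)
  SiO2: 102.1·0.3291 + 494.9·0.6295 = 345.1 lb (target 345.2 lb)
  ZnO: 158.7·0.9980 = 158.4 lb (target 158.4 lb)
  SrO: 100.8·0.7032 = 70.88 lb (target 70.88 lb)
  ZrO2: 102.1·0.6698 = 68.39 lb (target 68.38 lb)
Consistency of the glass mass: batch total minus LOI = 999.8 lb (oxide target masses add up to 999.9 lb; the stated basis being 999.9 lb — deltas are rounding alone).
Adding the batch up: Σ batch = 1100 lb; the LOI term Σ batch·LOI equals 99.89 lb; yield: glass divided by total = 90.92%.

Batch per 999.9 lb melt:
  Ingredient A: 100.8 lb
  Stock B: 139.9 lb
  Component C: 102.1 lb
  Material D: 103.3 lb
  Feed E: 158.7 lb
  Raw F: 494.9 lb
Total batch = 1100 lb; LOI loss = 99.89 lb; yield = 90.92%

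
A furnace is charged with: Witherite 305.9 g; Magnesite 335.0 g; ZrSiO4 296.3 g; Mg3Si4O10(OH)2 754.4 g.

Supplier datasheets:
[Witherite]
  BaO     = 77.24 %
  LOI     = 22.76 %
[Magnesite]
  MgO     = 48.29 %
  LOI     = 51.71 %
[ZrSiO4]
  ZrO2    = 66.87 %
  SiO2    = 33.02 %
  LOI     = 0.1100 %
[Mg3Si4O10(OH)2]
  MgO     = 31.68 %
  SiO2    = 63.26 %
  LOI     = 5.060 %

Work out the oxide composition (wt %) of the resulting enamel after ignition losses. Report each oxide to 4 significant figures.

Glass mass = 1410 g (batch 1692 − LOI 281.3).
Composition: MgO 28.42%, ZrO2 14.05%, SiO2 40.78%, BaO 16.75%

Full precision is maintained in all steps. Mid-chain values are printed with 4-significant-figure rounding alongside each step; a single rounding finalizes each reported value. The derived quantities (four oxide percentages, the totals, LOI, the yield, glass mass) are computed starting from the weights at 1410 g of glass at exact precision exactly as printed in either problem or answer.
Mass of each oxide from the mix:
  MgO: 335.0·0.4829 + 754.4·0.3168 = 400.8 g
  ZrO2: 296.3·0.6687 = 198.1 g
  SiO2: 296.3·0.3302 + 754.4·0.6326 = 575.1 g
  BaO: 305.9·0.7724 = 236.3 g
LOI: 305.9·0.2276 + 335.0·0.5171 + 296.3·0.001100 + 754.4·0.05060 = 281.3 g
Glass mass = batch − LOI = 1692 − 281.3 = 1410 g (consistent with Σ oxide mass)
each oxide over glass, ×100, is wt %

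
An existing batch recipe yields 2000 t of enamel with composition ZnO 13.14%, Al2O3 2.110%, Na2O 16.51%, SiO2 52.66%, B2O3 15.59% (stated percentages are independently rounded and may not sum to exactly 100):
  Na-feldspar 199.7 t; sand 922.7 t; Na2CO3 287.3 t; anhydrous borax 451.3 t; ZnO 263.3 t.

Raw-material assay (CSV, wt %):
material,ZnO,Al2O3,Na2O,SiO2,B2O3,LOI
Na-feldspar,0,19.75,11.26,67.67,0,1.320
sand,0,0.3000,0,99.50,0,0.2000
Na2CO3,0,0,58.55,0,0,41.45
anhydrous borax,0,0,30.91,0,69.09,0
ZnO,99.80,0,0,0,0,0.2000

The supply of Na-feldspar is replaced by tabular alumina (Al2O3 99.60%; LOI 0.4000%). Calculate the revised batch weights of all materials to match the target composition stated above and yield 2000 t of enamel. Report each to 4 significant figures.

Intermediates appear rounded off to 4 significant figures between the steps. Full precision is maintained from first step to last; every reported value takes just one rounding; derived quantities are carried from the batch weights for 2000 t of glass in exact precision (glass mass, LOI, the totals, five oxide percentages, the yield) as set out in the problem or the answer.
Target masses of each oxide per 2000 t enamel:
  ZnO: 13.14% × 2000 = 262.8 t
  Al2O3: 2.110% × 2000 = 42.20 t
  Na2O: 16.51% × 2000 = 330.2 t
  SiO2: 52.66% × 2000 = 1053 t
  B2O3: 15.59% × 2000 = 311.8 t
Per-oxide balance check with the batch weights as given, against the basis in use (sums match the target masses exact up to rounding of places):
  ZnO: 263.3·0.9980 = 262.8 t (target 262.8 t)
  Al2O3: 39.18·0.9960 + 1058·0.003000 = 42.20 t (target 42.20 t)
  Na2O: 325.7·0.5855 + 451.3·0.3091 = 330.2 t (target 330.2 t)
  SiO2: 1058·0.9950 = 1053 t (target 1053 t)
  B2O3: 451.3·0.6909 = 311.8 t (target 311.8 t)
Mass balance on the glass: the batch minus its LOI: 2000 t (summing oxide targets gives 2000 t; with the basis standing at 2000 t — any gap is answer rounding).
Total batch = Σ batch = 2137 t; LOI loss = Σ batch·LOI = 137.8 t; as yield: glass ÷ batch → 93.55%.

Revised batch per 2000 t enamel:
  tabular alumina: 39.18 t
  sand: 1058 t
  Na2CO3: 325.7 t
  anhydrous borax: 451.3 t
  ZnO: 263.3 t
Total batch = 2137 t; LOI loss = 137.8 t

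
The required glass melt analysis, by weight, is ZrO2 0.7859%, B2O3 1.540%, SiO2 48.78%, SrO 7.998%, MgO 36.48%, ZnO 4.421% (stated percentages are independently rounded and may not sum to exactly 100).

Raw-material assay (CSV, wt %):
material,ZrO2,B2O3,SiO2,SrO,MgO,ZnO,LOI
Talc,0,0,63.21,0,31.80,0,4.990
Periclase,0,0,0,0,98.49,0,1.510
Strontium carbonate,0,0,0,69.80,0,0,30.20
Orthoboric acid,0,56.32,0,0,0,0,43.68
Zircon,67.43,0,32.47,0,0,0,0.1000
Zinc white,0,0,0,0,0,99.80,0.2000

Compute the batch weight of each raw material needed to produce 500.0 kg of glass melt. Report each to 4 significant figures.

Every computation runs at full float precision from first step to last; intermediates appear rounded off to 4 significant figures in the printout — a single rounding finalizes each reported value; derived quantities are recomputed from the batch weights at 500.0 kg of glass at full float precision (LOI, the totals, the yield, glass mass, the six compositions) exactly as printed in problem or answer.
Per-oxide target masses for 500.0 kg glass melt:
  ZrO2: 0.7859% × 500.0 = 3.930 kg
  B2O3: 1.540% × 500.0 = 7.700 kg
  SiO2: 48.78% × 500.0 = 243.9 kg
  SrO: 7.998% × 500.0 = 39.99 kg
  MgO: 36.48% × 500.0 = 182.4 kg
  ZnO: 4.421% × 500.0 = 22.10 kg
Per-oxide balance check on the weights just shown, for the quoted basis mass (sums match the target masses given rounding of the digits):
  ZrO2: 5.828·0.6743 = 3.930 kg (target 3.930 kg)
  B2O3: 13.67·0.5632 = 7.699 kg (target 7.700 kg)
  SiO2: 382.9·0.6321 + 5.828·0.3247 = 243.9 kg (target 243.9 kg)
  SrO: 57.29·0.6980 = 39.99 kg (target 39.99 kg)
  MgO: 382.9·0.3180 + 61.58·0.9849 = 182.4 kg (target 182.4 kg)
  ZnO: 22.15·0.9980 = 22.11 kg (target 22.10 kg)
Glass mass check: batch total minus LOI = 500.1 kg (summing oxide targets gives 500.0 kg; basis as stated: 500.0 kg — differing by rounding only).
Summing the batch: Σ batch = 543.4 kg; Σ batch·LOI gives LOI loss = 43.36 kg; as yield: glass ÷ batch → 92.02%.

Batch per 500.0 kg glass melt:
  Talc: 382.9 kg
  Periclase: 61.58 kg
  Strontium carbonate: 57.29 kg
  Orthoboric acid: 13.67 kg
  Zircon: 5.828 kg
  Zinc white: 22.15 kg
Total batch = 543.4 kg; LOI loss = 43.36 kg; yield = 92.02%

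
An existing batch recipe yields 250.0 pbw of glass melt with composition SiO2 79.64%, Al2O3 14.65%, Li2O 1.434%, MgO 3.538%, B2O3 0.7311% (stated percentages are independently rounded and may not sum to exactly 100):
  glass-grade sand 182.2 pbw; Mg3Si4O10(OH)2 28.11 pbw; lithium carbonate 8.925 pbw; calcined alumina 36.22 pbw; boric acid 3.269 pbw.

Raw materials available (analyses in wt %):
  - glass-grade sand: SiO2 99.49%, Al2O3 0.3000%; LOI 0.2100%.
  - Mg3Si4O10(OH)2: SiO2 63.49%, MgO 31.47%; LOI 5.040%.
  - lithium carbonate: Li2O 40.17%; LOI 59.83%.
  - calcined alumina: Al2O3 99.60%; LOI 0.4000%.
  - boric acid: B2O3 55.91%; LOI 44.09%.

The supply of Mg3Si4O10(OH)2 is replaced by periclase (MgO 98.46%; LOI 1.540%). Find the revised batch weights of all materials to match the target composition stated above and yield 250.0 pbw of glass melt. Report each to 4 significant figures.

Revised batch per 250.0 pbw glass melt:
  glass-grade sand: 200.1 pbw
  periclase: 8.983 pbw
  lithium carbonate: 8.925 pbw
  calcined alumina: 36.17 pbw
  boric acid: 3.269 pbw
Total batch = 257.4 pbw; LOI loss = 7.484 pbw

The working math maintains full float precision at each step; values along the way are printed rounded to 4 significant digits within the worked lines; each reported number takes exactly one rounding — all derived quantities (the five compositions, the yield, the totals, LOI, net glass mass) are rebuilt in exact precision using the weight values for 250.0 pbw of glass as they appear in either problem or answer.
Oxide mass targets, per 250.0 pbw glass melt:
  SiO2: 79.64% × 250.0 = 199.1 pbw
  Al2O3: 14.65% × 250.0 = 36.62 pbw
  Li2O: 1.434% × 250.0 = 3.585 pbw
  MgO: 3.538% × 250.0 = 8.845 pbw
  B2O3: 0.7311% × 250.0 = 1.828 pbw
Sums-versus-targets review working from each reported weight, on the stated basis (summed amounts equal target values net of answer rounding effects):
  SiO2: 200.1·0.9949 = 199.1 pbw (target 199.1 pbw)
  Al2O3: 200.1·0.003000 + 36.17·0.9960 = 36.63 pbw (target 36.62 pbw)
  Li2O: 8.925·0.4017 = 3.585 pbw (target 3.585 pbw)
  MgO: 8.983·0.9846 = 8.845 pbw (target 8.845 pbw)
  B2O3: 3.269·0.5591 = 1.828 pbw (target 1.828 pbw)
Consistency of the glass mass: total batch − LOI = 250.0 pbw (targets for the oxides total 250.0 pbw; with the basis standing at 250.0 pbw — differing by rounding only).
Summing the batch: Σ batch = 257.4 pbw; ignition loss, Σ(batch × LOI) = 7.484 pbw; yield, glass over the total, = 97.09%.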